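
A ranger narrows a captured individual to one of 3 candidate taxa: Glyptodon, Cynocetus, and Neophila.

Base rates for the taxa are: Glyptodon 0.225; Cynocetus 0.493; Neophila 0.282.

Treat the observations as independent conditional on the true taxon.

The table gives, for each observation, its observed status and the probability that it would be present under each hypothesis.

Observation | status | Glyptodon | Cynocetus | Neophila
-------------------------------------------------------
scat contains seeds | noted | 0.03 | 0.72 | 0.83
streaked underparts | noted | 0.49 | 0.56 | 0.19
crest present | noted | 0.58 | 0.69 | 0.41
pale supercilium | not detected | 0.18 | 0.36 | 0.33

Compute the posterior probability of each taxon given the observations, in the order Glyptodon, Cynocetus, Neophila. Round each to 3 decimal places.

By Bayes' rule with conditional independence, the unnormalized weight for each hypothesis is prior × ∏ likelihoods (using 1 − P(present | H) for each absent observation):
  Glyptodon: 0.225 × 0.03 × 0.49 × 0.58 × (1 − 0.18) = 0.001573
  Cynocetus: 0.493 × 0.72 × 0.56 × 0.69 × (1 − 0.36) = 0.08778
  Neophila: 0.282 × 0.83 × 0.19 × 0.41 × (1 − 0.33) = 0.012216
Normalizing constant Z = 0.001573 + 0.08778 + 0.012216 = 0.10157.
P(Glyptodon | evidence) = 0.001573 / 0.10157 ≈ 0.015
P(Cynocetus | evidence) = 0.08778 / 0.10157 ≈ 0.864
P(Neophila | evidence) = 0.012216 / 0.10157 ≈ 0.120

0.015, 0.864, 0.120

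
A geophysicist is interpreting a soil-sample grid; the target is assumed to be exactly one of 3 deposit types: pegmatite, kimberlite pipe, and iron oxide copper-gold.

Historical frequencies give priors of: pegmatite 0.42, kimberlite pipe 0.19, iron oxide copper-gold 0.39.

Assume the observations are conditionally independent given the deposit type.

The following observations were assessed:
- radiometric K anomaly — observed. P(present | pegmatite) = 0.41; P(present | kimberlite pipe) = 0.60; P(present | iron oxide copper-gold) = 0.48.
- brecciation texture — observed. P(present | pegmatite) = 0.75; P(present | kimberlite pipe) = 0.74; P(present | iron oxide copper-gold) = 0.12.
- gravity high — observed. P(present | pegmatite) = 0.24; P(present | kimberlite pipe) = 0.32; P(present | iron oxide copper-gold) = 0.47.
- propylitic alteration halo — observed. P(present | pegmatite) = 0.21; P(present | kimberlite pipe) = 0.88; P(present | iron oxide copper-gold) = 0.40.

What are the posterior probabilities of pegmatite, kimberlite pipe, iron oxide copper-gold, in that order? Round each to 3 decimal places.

0.189, 0.689, 0.122

Multiply each prior by the joint likelihood of the evidence pattern:
  pegmatite: 0.42 × 0.41 × 0.75 × 0.24 × 0.21 = 0.0065092
  kimberlite pipe: 0.19 × 0.60 × 0.74 × 0.32 × 0.88 = 0.023756
  iron oxide copper-gold: 0.39 × 0.48 × 0.12 × 0.47 × 0.40 = 0.0042232
The unnormalized weights sum to 0.034488.
P(pegmatite | evidence) = 0.0065092 / 0.034488 ≈ 0.189
P(kimberlite pipe | evidence) = 0.023756 / 0.034488 ≈ 0.689
P(iron oxide copper-gold | evidence) = 0.0042232 / 0.034488 ≈ 0.122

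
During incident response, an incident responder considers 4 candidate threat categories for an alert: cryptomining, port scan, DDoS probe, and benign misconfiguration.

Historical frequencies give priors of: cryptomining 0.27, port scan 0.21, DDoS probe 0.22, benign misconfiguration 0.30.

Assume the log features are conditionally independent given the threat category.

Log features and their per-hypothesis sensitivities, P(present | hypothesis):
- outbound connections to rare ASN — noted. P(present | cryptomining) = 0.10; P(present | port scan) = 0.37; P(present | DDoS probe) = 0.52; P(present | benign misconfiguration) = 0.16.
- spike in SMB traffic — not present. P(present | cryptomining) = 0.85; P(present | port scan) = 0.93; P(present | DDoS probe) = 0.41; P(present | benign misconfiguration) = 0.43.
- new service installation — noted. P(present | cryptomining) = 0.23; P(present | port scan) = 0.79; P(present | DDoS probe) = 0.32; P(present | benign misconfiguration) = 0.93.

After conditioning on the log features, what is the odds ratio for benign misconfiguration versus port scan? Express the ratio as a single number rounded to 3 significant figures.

Posterior odds equal prior odds times the likelihood ratio; only the two competing hypotheses matter (using 1 − P(present | H) for each absent log feature).
  benign misconfiguration: 0.30 × 0.16 × (1 − 0.43) × 0.93 = 0.025445
  port scan: 0.21 × 0.37 × (1 − 0.93) × 0.79 = 0.0042968
Odds(benign misconfiguration : port scan) = 0.025445 / 0.0042968 ≈ 5.92.

5.92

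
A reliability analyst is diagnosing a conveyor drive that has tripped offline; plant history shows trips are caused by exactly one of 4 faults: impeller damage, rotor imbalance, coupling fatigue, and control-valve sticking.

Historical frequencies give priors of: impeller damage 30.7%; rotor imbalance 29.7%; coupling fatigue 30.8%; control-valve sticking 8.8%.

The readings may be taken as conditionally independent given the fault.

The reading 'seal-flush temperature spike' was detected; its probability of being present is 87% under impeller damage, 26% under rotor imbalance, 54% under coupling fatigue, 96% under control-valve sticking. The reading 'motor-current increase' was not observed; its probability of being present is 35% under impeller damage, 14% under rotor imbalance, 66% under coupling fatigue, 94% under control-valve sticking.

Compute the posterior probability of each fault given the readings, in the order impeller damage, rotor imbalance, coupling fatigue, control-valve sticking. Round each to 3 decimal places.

By Bayes' rule with conditional independence, the unnormalized weight for each hypothesis is prior × ∏ likelihoods (using 1 − P(present | H) for each absent reading):
  impeller damage: 0.307 × 0.87 × (1 − 0.35) = 0.17361
  rotor imbalance: 0.297 × 0.26 × (1 − 0.14) = 0.066409
  coupling fatigue: 0.308 × 0.54 × (1 − 0.66) = 0.056549
  control-valve sticking: 0.088 × 0.96 × (1 − 0.94) = 0.0050688
Marginal likelihood of the evidence = 0.30164.
P(impeller damage | evidence) = 0.17361 / 0.30164 ≈ 0.576
P(rotor imbalance | evidence) = 0.066409 / 0.30164 ≈ 0.220
P(coupling fatigue | evidence) = 0.056549 / 0.30164 ≈ 0.187
P(control-valve sticking | evidence) = 0.0050688 / 0.30164 ≈ 0.017

0.576, 0.220, 0.187, 0.017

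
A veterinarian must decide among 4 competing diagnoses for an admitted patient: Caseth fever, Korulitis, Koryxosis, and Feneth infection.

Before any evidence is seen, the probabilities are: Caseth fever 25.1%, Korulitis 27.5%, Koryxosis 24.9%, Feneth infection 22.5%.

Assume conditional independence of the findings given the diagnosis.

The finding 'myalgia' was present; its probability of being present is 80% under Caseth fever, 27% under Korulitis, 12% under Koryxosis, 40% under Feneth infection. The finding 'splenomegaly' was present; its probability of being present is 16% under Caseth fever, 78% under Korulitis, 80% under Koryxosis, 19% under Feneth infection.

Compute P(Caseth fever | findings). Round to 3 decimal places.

For each hypothesis, the unnormalized posterior weight is prior × product of the finding likelihoods:
  Caseth fever: 0.251 × 0.80 × 0.16 = 0.032128
  Korulitis: 0.275 × 0.27 × 0.78 = 0.057915
  Koryxosis: 0.249 × 0.12 × 0.80 = 0.023904
  Feneth infection: 0.225 × 0.40 × 0.19 = 0.0171
The unnormalized weights sum to 0.13105.
P(Caseth fever | evidence) = 0.032128 / 0.13105 ≈ 0.245.

0.245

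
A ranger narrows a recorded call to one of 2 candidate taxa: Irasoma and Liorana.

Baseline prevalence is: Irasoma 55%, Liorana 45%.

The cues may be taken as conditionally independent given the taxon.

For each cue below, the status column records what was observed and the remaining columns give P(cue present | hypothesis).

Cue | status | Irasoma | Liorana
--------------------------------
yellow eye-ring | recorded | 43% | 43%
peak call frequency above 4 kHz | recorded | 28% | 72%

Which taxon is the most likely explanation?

For each hypothesis, the unnormalized posterior weight is prior × product of the cue likelihoods:
  Irasoma: 0.55 × 0.43 × 0.28 = 0.06622
  Liorana: 0.45 × 0.43 × 0.72 = 0.13932
Marginal likelihood of the evidence = 0.20554.
P(Irasoma | evidence) ≈ 0.06622 / 0.20554 ≈ 0.322
P(Liorana | evidence) ≈ 0.13932 / 0.20554 ≈ 0.678
The largest is 0.678, so Liorana is most probable.

Liorana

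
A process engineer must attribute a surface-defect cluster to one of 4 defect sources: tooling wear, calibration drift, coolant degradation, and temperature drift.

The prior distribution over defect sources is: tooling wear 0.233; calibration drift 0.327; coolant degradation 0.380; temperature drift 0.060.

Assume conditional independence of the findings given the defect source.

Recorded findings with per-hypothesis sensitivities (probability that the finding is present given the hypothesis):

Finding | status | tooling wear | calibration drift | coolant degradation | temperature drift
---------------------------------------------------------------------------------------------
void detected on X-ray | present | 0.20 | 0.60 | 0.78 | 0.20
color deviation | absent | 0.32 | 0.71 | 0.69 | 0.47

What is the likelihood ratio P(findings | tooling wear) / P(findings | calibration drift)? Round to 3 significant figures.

0.782

Take the product of per-finding likelihoods under each hypothesis (using 1 − P(present | H) for each absent finding), then divide.
  tooling wear: 0.20 × (1 − 0.32) = 0.136
  calibration drift: 0.60 × (1 − 0.71) = 0.174
Bayes factor = 0.136 / 0.174 ≈ 0.782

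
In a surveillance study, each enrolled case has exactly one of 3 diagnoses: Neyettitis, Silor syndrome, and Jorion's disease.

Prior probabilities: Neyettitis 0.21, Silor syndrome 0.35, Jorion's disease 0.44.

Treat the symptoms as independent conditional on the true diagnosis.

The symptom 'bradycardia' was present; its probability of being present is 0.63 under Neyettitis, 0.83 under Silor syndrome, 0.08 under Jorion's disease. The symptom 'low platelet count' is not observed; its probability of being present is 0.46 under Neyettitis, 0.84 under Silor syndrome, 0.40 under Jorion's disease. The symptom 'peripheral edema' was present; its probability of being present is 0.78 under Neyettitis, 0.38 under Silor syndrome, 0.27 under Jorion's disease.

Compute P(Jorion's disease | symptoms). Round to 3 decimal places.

0.072

By Bayes' rule with conditional independence, the unnormalized weight for each hypothesis is prior × ∏ likelihoods (using 1 − P(present | H) for each absent symptom):
  Neyettitis: 0.21 × 0.63 × (1 − 0.46) × 0.78 = 0.055725
  Silor syndrome: 0.35 × 0.83 × (1 − 0.84) × 0.38 = 0.017662
  Jorion's disease: 0.44 × 0.08 × (1 − 0.40) × 0.27 = 0.0057024
Marginal likelihood of the evidence = 0.07909.
P(Jorion's disease | evidence) = 0.0057024 / 0.07909 ≈ 0.072.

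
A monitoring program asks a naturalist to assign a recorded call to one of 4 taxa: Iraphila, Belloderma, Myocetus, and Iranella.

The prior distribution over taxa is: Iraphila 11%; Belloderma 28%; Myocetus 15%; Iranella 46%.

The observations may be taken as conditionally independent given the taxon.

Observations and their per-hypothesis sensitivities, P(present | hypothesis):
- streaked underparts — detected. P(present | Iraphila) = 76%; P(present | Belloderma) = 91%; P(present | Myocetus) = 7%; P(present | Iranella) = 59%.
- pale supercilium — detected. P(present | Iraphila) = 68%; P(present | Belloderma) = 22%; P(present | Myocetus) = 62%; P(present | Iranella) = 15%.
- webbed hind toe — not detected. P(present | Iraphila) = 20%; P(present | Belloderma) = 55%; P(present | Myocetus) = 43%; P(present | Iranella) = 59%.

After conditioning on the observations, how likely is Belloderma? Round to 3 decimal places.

For each hypothesis, the unnormalized posterior weight is prior × product of the observation likelihoods (using 1 − P(present | H) for each absent observation):
  Iraphila: 0.11 × 0.76 × 0.68 × (1 − 0.20) = 0.045478
  Belloderma: 0.28 × 0.91 × 0.22 × (1 − 0.55) = 0.025225
  Myocetus: 0.15 × 0.07 × 0.62 × (1 − 0.43) = 0.0037107
  Iranella: 0.46 × 0.59 × 0.15 × (1 − 0.59) = 0.016691
Normalizing constant Z = 0.045478 + 0.025225 + 0.0037107 + 0.016691 = 0.091105.
P(Belloderma | evidence) = 0.025225 / 0.091105 ≈ 0.277.

0.277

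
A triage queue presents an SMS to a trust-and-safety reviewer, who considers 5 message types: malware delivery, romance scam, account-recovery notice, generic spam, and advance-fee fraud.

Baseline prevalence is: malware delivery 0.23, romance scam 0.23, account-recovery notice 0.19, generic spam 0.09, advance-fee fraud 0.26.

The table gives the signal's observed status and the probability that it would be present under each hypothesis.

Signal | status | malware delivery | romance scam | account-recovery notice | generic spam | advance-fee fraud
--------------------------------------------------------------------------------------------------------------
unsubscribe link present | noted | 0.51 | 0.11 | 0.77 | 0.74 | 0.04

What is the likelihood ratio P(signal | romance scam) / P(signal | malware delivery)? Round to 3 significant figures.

Likelihood of this signal under each hypothesis:
  romance scam: 0.11
  malware delivery: 0.51
Bayes factor = 0.11 / 0.51 ≈ 0.216

0.216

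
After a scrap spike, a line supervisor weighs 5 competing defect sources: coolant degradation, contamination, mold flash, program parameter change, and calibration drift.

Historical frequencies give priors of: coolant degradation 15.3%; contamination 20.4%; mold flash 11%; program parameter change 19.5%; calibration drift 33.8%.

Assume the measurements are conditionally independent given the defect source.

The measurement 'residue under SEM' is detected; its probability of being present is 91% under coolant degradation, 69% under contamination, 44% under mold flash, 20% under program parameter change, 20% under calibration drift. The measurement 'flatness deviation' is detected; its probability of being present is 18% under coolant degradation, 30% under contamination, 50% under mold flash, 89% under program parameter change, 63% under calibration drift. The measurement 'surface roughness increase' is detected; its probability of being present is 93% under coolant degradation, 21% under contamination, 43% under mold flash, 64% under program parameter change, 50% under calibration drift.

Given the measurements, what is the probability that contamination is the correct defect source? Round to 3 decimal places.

By Bayes' rule with conditional independence, the unnormalized weight for each hypothesis is prior × ∏ likelihoods:
  coolant degradation: 0.153 × 0.91 × 0.18 × 0.93 = 0.023307
  contamination: 0.204 × 0.69 × 0.30 × 0.21 = 0.0088679
  mold flash: 0.110 × 0.44 × 0.50 × 0.43 = 0.010406
  program parameter change: 0.195 × 0.20 × 0.89 × 0.64 = 0.022214
  calibration drift: 0.338 × 0.20 × 0.63 × 0.50 = 0.021294
The unnormalized weights sum to 0.086089.
P(contamination | evidence) = 0.0088679 / 0.086089 ≈ 0.103.

0.103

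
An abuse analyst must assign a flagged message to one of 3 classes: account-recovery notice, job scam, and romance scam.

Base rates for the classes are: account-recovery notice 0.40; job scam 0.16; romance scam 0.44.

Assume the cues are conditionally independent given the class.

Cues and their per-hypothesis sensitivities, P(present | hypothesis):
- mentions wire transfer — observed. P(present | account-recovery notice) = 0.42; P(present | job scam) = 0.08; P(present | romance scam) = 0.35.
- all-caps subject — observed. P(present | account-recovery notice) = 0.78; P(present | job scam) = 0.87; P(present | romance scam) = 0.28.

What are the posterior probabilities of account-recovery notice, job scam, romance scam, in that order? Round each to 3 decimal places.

Multiply each prior by the joint likelihood of the cue pattern:
  account-recovery notice: 0.40 × 0.42 × 0.78 = 0.13104
  job scam: 0.16 × 0.08 × 0.87 = 0.011136
  romance scam: 0.44 × 0.35 × 0.28 = 0.04312
Normalizing constant Z = 0.13104 + 0.011136 + 0.04312 = 0.1853.
P(account-recovery notice | evidence) = 0.13104 / 0.1853 ≈ 0.707
P(job scam | evidence) = 0.011136 / 0.1853 ≈ 0.060
P(romance scam | evidence) = 0.04312 / 0.1853 ≈ 0.233

0.707, 0.060, 0.233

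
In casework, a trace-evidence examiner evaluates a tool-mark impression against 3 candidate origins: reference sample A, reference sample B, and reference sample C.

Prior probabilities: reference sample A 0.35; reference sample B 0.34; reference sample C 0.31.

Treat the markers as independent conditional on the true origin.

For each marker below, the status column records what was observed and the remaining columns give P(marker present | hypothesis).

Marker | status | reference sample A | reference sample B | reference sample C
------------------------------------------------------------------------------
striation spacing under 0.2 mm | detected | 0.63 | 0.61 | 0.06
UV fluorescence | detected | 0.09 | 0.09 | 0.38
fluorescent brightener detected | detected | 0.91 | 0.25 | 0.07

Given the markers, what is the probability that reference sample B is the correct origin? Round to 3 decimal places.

Multiply each prior by the joint likelihood of the marker pattern:
  reference sample A: 0.35 × 0.63 × 0.09 × 0.91 = 0.018059
  reference sample B: 0.34 × 0.61 × 0.09 × 0.25 = 0.0046665
  reference sample C: 0.31 × 0.06 × 0.38 × 0.07 = 0.00049476
The unnormalized weights sum to 0.02322.
P(reference sample B | evidence) = 0.0046665 / 0.02322 ≈ 0.201.

0.201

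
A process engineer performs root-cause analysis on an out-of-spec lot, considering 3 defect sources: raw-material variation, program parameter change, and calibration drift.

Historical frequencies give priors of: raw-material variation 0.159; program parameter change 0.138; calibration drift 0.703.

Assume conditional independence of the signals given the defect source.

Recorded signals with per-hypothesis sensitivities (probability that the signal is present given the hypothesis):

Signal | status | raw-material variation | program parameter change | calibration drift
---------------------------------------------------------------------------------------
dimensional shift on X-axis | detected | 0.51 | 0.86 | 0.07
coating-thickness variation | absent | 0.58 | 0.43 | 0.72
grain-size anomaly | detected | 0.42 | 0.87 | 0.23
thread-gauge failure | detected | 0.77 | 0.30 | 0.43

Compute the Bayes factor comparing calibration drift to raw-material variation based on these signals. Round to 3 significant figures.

Joint likelihood of the signal pattern under each hypothesis (using 1 − P(present | H) for each absent signal):
  calibration drift: 0.07 × (1 − 0.72) × 0.23 × 0.43 = 0.0019384
  raw-material variation: 0.51 × (1 − 0.58) × 0.42 × 0.77 = 0.069272
Bayes factor = 0.0019384 / 0.069272 ≈ 0.0280

0.0280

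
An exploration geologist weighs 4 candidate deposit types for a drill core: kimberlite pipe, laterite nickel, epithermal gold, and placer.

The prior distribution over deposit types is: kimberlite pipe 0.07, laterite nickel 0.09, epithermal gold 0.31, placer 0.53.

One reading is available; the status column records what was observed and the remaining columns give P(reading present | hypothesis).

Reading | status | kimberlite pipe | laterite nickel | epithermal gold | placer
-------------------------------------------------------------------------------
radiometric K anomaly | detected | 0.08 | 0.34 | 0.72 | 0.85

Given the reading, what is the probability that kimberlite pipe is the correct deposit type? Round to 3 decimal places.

0.008

Multiply each prior by the likelihood of the reading:
  kimberlite pipe: 0.07 × 0.08 = 0.0056
  laterite nickel: 0.09 × 0.34 = 0.0306
  epithermal gold: 0.31 × 0.72 = 0.2232
  placer: 0.53 × 0.85 = 0.4505
The unnormalized weights sum to 0.7099.
P(kimberlite pipe | evidence) = 0.0056 / 0.7099 ≈ 0.008.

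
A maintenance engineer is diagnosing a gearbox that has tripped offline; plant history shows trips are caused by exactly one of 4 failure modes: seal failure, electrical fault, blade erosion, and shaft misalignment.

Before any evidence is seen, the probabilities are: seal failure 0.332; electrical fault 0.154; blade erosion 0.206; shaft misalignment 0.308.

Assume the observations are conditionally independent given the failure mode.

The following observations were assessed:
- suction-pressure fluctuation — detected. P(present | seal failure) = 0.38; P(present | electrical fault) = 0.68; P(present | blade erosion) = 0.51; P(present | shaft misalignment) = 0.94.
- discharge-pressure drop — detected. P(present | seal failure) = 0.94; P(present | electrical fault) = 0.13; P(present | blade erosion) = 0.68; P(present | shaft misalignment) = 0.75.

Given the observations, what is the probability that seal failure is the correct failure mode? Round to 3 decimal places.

Multiply each prior by the joint likelihood of the evidence pattern:
  seal failure: 0.332 × 0.38 × 0.94 = 0.11859
  electrical fault: 0.154 × 0.68 × 0.13 = 0.013614
  blade erosion: 0.206 × 0.51 × 0.68 = 0.071441
  shaft misalignment: 0.308 × 0.94 × 0.75 = 0.21714
Marginal likelihood of the evidence = 0.42078.
P(seal failure | evidence) = 0.11859 / 0.42078 ≈ 0.282.

0.282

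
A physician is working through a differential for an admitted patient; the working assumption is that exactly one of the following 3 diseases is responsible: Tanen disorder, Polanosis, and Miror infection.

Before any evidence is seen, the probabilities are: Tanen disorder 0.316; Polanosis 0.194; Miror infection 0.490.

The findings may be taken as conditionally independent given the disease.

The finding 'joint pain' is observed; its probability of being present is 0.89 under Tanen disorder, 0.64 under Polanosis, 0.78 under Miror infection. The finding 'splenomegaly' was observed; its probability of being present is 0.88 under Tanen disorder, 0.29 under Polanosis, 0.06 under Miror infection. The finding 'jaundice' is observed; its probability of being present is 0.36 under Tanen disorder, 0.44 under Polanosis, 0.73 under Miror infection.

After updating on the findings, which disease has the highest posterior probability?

Tanen disorder

Multiply each prior by the joint likelihood of the evidence pattern:
  Tanen disorder: 0.316 × 0.89 × 0.88 × 0.36 = 0.089097
  Polanosis: 0.194 × 0.64 × 0.29 × 0.44 = 0.015843
  Miror infection: 0.490 × 0.78 × 0.06 × 0.73 = 0.01674
Marginal likelihood of the evidence = 0.12168.
P(Tanen disorder | evidence) ≈ 0.089097 / 0.12168 ≈ 0.732
P(Polanosis | evidence) ≈ 0.015843 / 0.12168 ≈ 0.130
P(Miror infection | evidence) ≈ 0.01674 / 0.12168 ≈ 0.138
The largest is 0.732, so Tanen disorder is most probable.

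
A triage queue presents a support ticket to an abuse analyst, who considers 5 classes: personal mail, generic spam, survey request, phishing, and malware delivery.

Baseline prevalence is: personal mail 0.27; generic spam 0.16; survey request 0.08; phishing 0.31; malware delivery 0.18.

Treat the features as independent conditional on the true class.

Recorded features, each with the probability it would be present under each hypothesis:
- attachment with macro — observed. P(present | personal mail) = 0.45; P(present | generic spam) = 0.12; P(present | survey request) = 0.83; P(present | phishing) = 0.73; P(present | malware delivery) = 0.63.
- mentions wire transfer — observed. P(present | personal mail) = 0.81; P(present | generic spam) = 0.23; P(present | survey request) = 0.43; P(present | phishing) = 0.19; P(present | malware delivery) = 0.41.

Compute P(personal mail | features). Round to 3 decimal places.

0.446

By Bayes' rule with conditional independence, the unnormalized weight for each hypothesis is prior × ∏ likelihoods:
  personal mail: 0.27 × 0.45 × 0.81 = 0.098415
  generic spam: 0.16 × 0.12 × 0.23 = 0.004416
  survey request: 0.08 × 0.83 × 0.43 = 0.028552
  phishing: 0.31 × 0.73 × 0.19 = 0.042997
  malware delivery: 0.18 × 0.63 × 0.41 = 0.046494
Normalizing constant Z = 0.098415 + 0.004416 + 0.028552 + 0.042997 + 0.046494 = 0.22087.
P(personal mail | evidence) = 0.098415 / 0.22087 ≈ 0.446.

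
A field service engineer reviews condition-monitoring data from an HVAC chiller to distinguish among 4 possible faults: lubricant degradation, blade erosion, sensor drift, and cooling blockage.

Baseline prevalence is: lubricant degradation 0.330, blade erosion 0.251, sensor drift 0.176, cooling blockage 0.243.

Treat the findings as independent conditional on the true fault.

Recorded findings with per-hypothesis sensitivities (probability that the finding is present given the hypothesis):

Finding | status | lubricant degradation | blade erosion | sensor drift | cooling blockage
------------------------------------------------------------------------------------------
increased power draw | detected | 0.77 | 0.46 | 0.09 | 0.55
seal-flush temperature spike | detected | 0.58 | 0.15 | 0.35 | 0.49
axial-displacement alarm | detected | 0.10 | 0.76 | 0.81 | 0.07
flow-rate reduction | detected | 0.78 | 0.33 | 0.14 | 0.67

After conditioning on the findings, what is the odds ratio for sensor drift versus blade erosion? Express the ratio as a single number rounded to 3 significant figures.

0.145

Posterior odds equal prior odds times the likelihood ratio; only the two competing hypotheses matter.
  sensor drift: 0.176 × 0.09 × 0.35 × 0.81 × 0.14 = 0.00062869
  blade erosion: 0.251 × 0.46 × 0.15 × 0.76 × 0.33 = 0.0043436
Posterior odds = 0.00062869 / 0.0043436 ≈ 0.145.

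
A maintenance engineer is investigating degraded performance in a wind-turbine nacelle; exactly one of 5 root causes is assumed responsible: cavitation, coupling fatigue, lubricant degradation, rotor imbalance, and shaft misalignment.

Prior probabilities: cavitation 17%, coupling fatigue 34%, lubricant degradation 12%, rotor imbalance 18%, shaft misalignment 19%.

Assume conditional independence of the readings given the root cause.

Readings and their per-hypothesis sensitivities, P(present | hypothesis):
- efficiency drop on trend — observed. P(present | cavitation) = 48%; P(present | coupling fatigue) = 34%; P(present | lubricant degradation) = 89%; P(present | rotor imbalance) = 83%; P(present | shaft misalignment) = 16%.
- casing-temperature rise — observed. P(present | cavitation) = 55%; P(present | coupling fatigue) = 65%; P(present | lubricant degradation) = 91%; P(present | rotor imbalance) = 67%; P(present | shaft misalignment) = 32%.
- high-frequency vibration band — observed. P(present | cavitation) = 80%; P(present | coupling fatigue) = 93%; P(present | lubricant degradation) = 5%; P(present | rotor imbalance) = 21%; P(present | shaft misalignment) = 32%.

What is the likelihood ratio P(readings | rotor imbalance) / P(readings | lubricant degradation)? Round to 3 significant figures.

The Bayes factor is the ratio of the joint likelihoods of the reading pattern under the two hypotheses.
  rotor imbalance: 0.83 × 0.67 × 0.21 = 0.11678
  lubricant degradation: 0.89 × 0.91 × 0.05 = 0.040495
Bayes factor = 0.11678 / 0.040495 ≈ 2.88

2.88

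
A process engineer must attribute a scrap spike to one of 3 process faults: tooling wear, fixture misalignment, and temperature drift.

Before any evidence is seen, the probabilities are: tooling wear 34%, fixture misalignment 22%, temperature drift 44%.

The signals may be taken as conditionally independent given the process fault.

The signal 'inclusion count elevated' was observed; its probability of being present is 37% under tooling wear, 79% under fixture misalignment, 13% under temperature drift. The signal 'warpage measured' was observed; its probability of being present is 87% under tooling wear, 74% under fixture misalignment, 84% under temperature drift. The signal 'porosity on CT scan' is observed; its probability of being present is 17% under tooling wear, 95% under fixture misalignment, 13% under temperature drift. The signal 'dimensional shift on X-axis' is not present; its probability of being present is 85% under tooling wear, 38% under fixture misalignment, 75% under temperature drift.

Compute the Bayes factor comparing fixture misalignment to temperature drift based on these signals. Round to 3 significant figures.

The Bayes factor is the ratio of the joint likelihoods of the signal pattern under the two hypotheses (using 1 − P(present | H) for each absent signal).
  fixture misalignment: 0.79 × 0.74 × 0.95 × (1 − 0.38) = 0.34433
  temperature drift: 0.13 × 0.84 × 0.13 × (1 − 0.75) = 0.003549
Bayes factor = 0.34433 / 0.003549 ≈ 97.0

97.0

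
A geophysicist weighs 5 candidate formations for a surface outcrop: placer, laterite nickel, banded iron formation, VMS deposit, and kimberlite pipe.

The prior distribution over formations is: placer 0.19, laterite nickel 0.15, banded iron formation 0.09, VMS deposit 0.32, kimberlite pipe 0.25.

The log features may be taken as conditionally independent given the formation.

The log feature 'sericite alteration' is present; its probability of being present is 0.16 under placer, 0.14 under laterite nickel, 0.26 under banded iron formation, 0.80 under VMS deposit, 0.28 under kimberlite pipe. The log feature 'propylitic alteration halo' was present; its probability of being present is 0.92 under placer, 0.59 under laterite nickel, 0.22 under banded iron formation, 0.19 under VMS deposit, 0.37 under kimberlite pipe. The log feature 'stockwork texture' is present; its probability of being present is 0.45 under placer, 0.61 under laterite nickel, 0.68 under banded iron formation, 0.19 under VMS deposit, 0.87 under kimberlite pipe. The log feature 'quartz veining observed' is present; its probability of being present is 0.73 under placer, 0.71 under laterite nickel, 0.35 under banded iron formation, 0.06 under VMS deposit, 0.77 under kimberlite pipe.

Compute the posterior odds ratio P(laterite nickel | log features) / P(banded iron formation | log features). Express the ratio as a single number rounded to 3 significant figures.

Unnormalized posterior weight (prior times the log feature likelihoods) for each of the two hypotheses:
  laterite nickel: 0.15 × 0.14 × 0.59 × 0.61 × 0.71 = 0.0053661
  banded iron formation: 0.09 × 0.26 × 0.22 × 0.68 × 0.35 = 0.0012252
Odds(laterite nickel : banded iron formation) = 0.0053661 / 0.0012252 ≈ 4.38.

4.38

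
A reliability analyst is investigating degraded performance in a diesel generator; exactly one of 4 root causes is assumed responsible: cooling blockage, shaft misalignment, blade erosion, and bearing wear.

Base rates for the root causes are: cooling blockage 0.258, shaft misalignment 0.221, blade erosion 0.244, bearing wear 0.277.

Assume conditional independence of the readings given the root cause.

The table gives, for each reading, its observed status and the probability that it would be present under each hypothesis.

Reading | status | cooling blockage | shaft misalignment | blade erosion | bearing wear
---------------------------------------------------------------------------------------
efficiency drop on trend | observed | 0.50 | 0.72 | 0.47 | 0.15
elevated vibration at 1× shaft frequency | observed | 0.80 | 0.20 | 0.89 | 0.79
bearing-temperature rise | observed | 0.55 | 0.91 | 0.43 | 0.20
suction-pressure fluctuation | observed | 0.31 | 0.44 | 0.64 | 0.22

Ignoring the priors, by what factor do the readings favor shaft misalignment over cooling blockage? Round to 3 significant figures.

Take the product of per-reading likelihoods under each hypothesis, then divide.
  shaft misalignment: 0.72 × 0.20 × 0.91 × 0.44 = 0.057658
  cooling blockage: 0.50 × 0.80 × 0.55 × 0.31 = 0.0682
Bayes factor = 0.057658 / 0.0682 ≈ 0.845

0.845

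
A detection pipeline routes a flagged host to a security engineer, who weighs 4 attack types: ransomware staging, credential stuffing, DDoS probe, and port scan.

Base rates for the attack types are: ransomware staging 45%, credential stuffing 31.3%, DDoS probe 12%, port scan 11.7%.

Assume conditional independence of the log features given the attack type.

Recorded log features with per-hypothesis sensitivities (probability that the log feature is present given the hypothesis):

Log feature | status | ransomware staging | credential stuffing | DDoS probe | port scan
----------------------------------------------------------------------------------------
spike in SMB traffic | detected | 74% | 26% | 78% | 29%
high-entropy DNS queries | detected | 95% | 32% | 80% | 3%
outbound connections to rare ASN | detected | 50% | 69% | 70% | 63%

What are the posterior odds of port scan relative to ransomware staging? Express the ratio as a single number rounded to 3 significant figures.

0.00405

Unnormalized posterior weight (prior times the log feature likelihoods) for each of the two hypotheses:
  port scan: 0.117 × 0.29 × 0.03 × 0.63 = 0.00064128
  ransomware staging: 0.450 × 0.74 × 0.95 × 0.50 = 0.15818
Odds(port scan : ransomware staging) = 0.00064128 / 0.15818 ≈ 0.00405.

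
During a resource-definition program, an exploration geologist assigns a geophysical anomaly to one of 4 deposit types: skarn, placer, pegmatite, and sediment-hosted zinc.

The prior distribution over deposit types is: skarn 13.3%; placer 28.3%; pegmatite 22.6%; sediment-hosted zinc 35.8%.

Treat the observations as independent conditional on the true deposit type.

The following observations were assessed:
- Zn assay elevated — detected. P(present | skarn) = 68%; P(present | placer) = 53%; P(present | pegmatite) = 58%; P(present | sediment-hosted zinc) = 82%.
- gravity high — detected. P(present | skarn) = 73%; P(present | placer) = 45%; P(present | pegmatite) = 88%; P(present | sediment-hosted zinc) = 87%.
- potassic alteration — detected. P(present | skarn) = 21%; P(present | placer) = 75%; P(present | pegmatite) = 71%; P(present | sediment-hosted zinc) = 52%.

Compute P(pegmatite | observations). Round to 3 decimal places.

By Bayes' rule with conditional independence, the unnormalized weight for each hypothesis is prior × ∏ likelihoods:
  skarn: 0.133 × 0.68 × 0.73 × 0.21 = 0.013864
  placer: 0.283 × 0.53 × 0.45 × 0.75 = 0.050622
  pegmatite: 0.226 × 0.58 × 0.88 × 0.71 = 0.081899
  sediment-hosted zinc: 0.358 × 0.82 × 0.87 × 0.52 = 0.13281
The unnormalized weights sum to 0.27919.
P(pegmatite | evidence) = 0.081899 / 0.27919 ≈ 0.293.

0.293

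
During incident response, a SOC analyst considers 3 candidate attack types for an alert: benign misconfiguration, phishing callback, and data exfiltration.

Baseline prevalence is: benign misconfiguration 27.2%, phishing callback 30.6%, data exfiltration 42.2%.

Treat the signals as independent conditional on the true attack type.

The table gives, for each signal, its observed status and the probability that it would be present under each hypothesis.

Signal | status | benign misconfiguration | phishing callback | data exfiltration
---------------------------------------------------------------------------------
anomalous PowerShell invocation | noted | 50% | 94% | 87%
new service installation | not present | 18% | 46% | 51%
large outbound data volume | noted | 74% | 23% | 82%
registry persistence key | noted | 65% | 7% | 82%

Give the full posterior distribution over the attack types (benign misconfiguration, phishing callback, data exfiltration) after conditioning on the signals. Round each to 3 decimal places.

0.303, 0.014, 0.683

By Bayes' rule with conditional independence, the unnormalized weight for each hypothesis is prior × ∏ likelihoods (using 1 − P(present | H) for each absent signal):
  benign misconfiguration: 0.272 × 0.50 × (1 − 0.18) × 0.74 × 0.65 = 0.053641
  phishing callback: 0.306 × 0.94 × (1 − 0.46) × 0.23 × 0.07 = 0.0025007
  data exfiltration: 0.422 × 0.87 × (1 − 0.51) × 0.82 × 0.82 = 0.12096
Normalizing constant Z = 0.053641 + 0.0025007 + 0.12096 = 0.17711.
P(benign misconfiguration | evidence) = 0.053641 / 0.17711 ≈ 0.303
P(phishing callback | evidence) = 0.0025007 / 0.17711 ≈ 0.014
P(data exfiltration | evidence) = 0.12096 / 0.17711 ≈ 0.683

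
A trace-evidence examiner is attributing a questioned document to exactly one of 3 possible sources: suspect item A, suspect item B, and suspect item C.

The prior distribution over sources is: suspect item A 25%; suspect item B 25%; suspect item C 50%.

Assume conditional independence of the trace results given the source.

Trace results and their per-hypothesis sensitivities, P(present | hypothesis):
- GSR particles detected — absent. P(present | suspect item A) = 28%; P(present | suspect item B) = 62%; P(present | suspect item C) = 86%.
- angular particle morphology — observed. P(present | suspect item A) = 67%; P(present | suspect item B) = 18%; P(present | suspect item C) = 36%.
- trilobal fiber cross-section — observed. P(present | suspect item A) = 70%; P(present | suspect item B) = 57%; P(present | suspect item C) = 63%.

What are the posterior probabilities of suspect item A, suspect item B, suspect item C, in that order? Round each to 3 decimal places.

0.767, 0.089, 0.144

By Bayes' rule with conditional independence, the unnormalized weight for each hypothesis is prior × ∏ likelihoods (using 1 − P(present | H) for each absent trace result):
  suspect item A: 0.25 × (1 − 0.28) × 0.67 × 0.70 = 0.08442
  suspect item B: 0.25 × (1 − 0.62) × 0.18 × 0.57 = 0.009747
  suspect item C: 0.50 × (1 − 0.86) × 0.36 × 0.63 = 0.015876
Normalizing constant Z = 0.08442 + 0.009747 + 0.015876 = 0.11004.
P(suspect item A | evidence) = 0.08442 / 0.11004 ≈ 0.767
P(suspect item B | evidence) = 0.009747 / 0.11004 ≈ 0.089
P(suspect item C | evidence) = 0.015876 / 0.11004 ≈ 0.144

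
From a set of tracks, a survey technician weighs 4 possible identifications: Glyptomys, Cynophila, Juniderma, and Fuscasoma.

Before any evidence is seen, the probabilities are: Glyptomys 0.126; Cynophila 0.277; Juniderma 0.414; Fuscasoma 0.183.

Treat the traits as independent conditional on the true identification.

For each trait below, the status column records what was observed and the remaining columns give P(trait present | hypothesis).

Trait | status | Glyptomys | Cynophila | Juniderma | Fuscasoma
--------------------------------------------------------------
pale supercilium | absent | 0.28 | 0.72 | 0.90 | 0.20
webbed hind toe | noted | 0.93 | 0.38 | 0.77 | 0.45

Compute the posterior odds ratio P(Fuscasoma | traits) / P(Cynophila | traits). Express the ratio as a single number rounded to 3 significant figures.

Posterior odds equal prior odds times the likelihood ratio; only the two competing hypotheses matter (using 1 − P(present | H) for each absent trait).
  Fuscasoma: 0.183 × (1 − 0.20) × 0.45 = 0.06588
  Cynophila: 0.277 × (1 − 0.72) × 0.38 = 0.029473
Posterior odds = 0.06588 / 0.029473 ≈ 2.24.

2.24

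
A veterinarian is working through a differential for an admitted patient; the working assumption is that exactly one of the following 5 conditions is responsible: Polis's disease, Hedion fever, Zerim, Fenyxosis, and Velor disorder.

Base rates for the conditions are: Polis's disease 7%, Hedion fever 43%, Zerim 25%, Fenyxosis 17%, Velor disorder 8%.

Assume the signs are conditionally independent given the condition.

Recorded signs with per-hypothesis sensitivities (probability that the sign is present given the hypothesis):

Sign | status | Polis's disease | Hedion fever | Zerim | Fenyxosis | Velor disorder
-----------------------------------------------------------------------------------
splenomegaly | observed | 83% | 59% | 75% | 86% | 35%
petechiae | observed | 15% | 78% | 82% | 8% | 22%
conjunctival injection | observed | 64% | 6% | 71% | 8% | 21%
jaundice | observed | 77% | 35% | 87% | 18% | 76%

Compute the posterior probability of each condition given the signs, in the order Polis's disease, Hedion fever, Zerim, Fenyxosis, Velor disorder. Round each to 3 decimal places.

0.041, 0.040, 0.908, 0.002, 0.009

For each hypothesis, the unnormalized posterior weight is prior × product of the sign likelihoods:
  Polis's disease: 0.07 × 0.83 × 0.15 × 0.64 × 0.77 = 0.0042948
  Hedion fever: 0.43 × 0.59 × 0.78 × 0.06 × 0.35 = 0.0041556
  Zerim: 0.25 × 0.75 × 0.82 × 0.71 × 0.87 = 0.094971
  Fenyxosis: 0.17 × 0.86 × 0.08 × 0.08 × 0.18 = 0.00016842
  Velor disorder: 0.08 × 0.35 × 0.22 × 0.21 × 0.76 = 0.00098314
The unnormalized weights sum to 0.10457.
P(Polis's disease | evidence) = 0.0042948 / 0.10457 ≈ 0.041
P(Hedion fever | evidence) = 0.0041556 / 0.10457 ≈ 0.040
P(Zerim | evidence) = 0.094971 / 0.10457 ≈ 0.908
P(Fenyxosis | evidence) = 0.00016842 / 0.10457 ≈ 0.002
P(Velor disorder | evidence) = 0.00098314 / 0.10457 ≈ 0.009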